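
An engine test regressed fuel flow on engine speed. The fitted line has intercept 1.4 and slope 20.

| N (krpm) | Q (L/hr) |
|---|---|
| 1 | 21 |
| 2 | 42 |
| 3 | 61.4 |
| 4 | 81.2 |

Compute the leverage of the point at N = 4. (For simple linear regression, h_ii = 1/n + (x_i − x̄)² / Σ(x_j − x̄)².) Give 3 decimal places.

h = 0.700

N̄ = (1 + 2 + 3 + 4)/4 = 2.5
Σ(N − N̄)² = 2.25 + 0.25 + 0.25 + 2.25 = 5
h = 1/4 + (1.5)²/5 = 0.25 + 0.45 = 0.700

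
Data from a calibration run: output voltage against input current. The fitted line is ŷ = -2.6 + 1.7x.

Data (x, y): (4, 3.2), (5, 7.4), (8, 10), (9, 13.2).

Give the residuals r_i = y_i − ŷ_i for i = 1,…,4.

x=4: ŷ = -2.6 + 1.7·4 = 4.2; r = 3.2 − 4.2 = -1
x=5: ŷ = -2.6 + 1.7·5 = 5.9; r = 7.4 − 5.9 = 1.5
x=8: ŷ = -2.6 + 1.7·8 = 11; r = 10 − 11 = -1
x=9: ŷ = -2.6 + 1.7·9 = 12.7; r = 13.2 − 12.7 = 0.5

-1, 1.5, -1, 0.5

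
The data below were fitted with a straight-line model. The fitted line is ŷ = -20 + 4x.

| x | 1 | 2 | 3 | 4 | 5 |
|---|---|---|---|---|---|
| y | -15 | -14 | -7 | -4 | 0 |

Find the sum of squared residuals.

SSE = 6

x=1: ŷ = -20 + 4·1 = -16; e = -15 − (-16) = 1
x=2: ŷ = -20 + 4·2 = -12; e = -14 − (-12) = -2
x=3: ŷ = -20 + 4·3 = -8; e = -7 − (-8) = 1
x=4: ŷ = -20 + 4·4 = -4; e = -4 − (-4) = 0
x=5: ŷ = -20 + 4·5 = 0; e = 0 − 0 = 0
SSE = 1 + 4 + 1 + 0 + 0 = 6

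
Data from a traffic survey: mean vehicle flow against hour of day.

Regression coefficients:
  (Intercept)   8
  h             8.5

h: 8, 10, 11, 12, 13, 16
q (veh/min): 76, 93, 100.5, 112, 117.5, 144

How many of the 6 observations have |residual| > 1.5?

h=8: q̂ = 8 + 8.5·8 = 76; r = 76 − 76 = 0
h=10: q̂ = 8 + 8.5·10 = 93; r = 93 − 93 = 0
h=11: q̂ = 8 + 8.5·11 = 101.5; r = 100.5 − 101.5 = -1
h=12: q̂ = 8 + 8.5·12 = 110; r = 112 − 110 = 2
h=13: q̂ = 8 + 8.5·13 = 118.5; r = 117.5 − 118.5 = -1
h=16: q̂ = 8 + 8.5·16 = 144; r = 144 − 144 = 0
|r| > 1.5: h=12 (|r|=2) → 1

1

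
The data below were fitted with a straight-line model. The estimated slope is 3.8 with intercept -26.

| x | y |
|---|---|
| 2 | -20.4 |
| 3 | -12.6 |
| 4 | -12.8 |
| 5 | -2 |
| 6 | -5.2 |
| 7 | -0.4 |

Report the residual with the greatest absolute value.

r = 5

x=2: ŷ = -26 + 3.8·2 = -18.4; r = -20.4 − (-18.4) = -2
x=3: ŷ = -26 + 3.8·3 = -14.6; r = -12.6 − (-14.6) = 2
x=4: ŷ = -26 + 3.8·4 = -10.8; r = -12.8 − (-10.8) = -2
x=5: ŷ = -26 + 3.8·5 = -7; r = -2 − (-7) = 5
x=6: ŷ = -26 + 3.8·6 = -3.2; r = -5.2 − (-3.2) = -2
x=7: ŷ = -26 + 3.8·7 = 0.6; r = -0.4 − 0.6 = -1
Largest |r| is 5 at x = 5, residual 5.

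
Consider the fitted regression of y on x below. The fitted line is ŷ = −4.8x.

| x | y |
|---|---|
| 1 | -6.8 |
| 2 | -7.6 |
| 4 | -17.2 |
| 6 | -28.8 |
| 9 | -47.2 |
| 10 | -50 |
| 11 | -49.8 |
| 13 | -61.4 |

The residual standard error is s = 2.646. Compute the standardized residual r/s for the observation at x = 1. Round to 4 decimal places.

ŷ = −4.8·1 = -4.8
r = -6.8 − (-4.8) = -2
r/s = -2 / 2.646 = -0.7559

-0.7559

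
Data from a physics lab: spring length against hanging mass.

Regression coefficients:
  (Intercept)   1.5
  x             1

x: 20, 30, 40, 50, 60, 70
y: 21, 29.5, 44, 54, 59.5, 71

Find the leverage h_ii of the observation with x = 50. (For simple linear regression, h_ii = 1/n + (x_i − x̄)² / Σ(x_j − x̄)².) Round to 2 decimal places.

h = 0.18

x̄ = (20 + 30 + 40 + 50 + 60 + 70)/6 = 45
Σ(x − x̄)² = 625 + 225 + 25 + 25 + 225 + 625 = 1750
h = 1/6 + (5)²/1750 = 0.166667 + 0.0142857 = 0.18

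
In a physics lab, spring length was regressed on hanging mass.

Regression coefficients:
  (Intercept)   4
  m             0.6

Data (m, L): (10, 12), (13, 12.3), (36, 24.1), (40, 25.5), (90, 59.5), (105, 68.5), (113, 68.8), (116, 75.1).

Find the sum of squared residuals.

SSE = 28.5

m=10: L̂ = 4 + 0.6·10 = 10; r = 12 − 10 = 2
m=13: L̂ = 4 + 0.6·13 = 11.8; r = 12.3 − 11.8 = 0.5
m=36: L̂ = 4 + 0.6·36 = 25.6; r = 24.1 − 25.6 = -1.5
m=40: L̂ = 4 + 0.6·40 = 28; r = 25.5 − 28 = -2.5
m=90: L̂ = 4 + 0.6·90 = 58; r = 59.5 − 58 = 1.5
m=105: L̂ = 4 + 0.6·105 = 67; r = 68.5 − 67 = 1.5
m=113: L̂ = 4 + 0.6·113 = 71.8; r = 68.8 − 71.8 = -3
m=116: L̂ = 4 + 0.6·116 = 73.6; r = 75.1 − 73.6 = 1.5
SSE = 4 + 0.25 + 2.25 + 6.25 + 2.25 + 2.25 + 9 + 2.25 = 28.5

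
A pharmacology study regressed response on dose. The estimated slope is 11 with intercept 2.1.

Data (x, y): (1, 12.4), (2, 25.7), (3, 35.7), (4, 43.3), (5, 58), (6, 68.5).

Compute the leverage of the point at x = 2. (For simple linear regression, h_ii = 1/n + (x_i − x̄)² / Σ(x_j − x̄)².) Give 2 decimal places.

h = 0.30

x̄ = (1 + 2 + 3 + 4 + 5 + 6)/6 = 3.5
Σ(x − x̄)² = 6.25 + 2.25 + 0.25 + 0.25 + 2.25 + 6.25 = 17.5
h = 1/6 + (-1.5)²/17.5 = 0.166667 + 0.128571 = 0.30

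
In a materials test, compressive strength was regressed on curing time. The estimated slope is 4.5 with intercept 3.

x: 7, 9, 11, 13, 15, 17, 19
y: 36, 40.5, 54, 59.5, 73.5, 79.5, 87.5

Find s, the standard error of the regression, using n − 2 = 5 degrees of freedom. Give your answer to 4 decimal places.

s = 2.3452

x=7: ŷ = 3 + 4.5·7 = 34.5; e = 36 − 34.5 = 1.5
x=9: ŷ = 3 + 4.5·9 = 43.5; e = 40.5 − 43.5 = -3
x=11: ŷ = 3 + 4.5·11 = 52.5; e = 54 − 52.5 = 1.5
x=13: ŷ = 3 + 4.5·13 = 61.5; e = 59.5 − 61.5 = -2
x=15: ŷ = 3 + 4.5·15 = 70.5; e = 73.5 − 70.5 = 3
x=17: ŷ = 3 + 4.5·17 = 79.5; e = 79.5 − 79.5 = 0
x=19: ŷ = 3 + 4.5·19 = 88.5; e = 87.5 − 88.5 = -1
SSE = 2.25 + 9 + 2.25 + 4 + 9 + 0 + 1 = 27.5
s = √(27.5/5) = √5.5 ≈ 2.3452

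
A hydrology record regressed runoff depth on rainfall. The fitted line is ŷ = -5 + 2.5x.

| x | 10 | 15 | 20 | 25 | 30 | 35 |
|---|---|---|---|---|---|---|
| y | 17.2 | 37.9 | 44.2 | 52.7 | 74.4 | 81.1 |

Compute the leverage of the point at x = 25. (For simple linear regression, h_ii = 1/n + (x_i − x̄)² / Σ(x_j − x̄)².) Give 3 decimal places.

h = 0.181

x̄ = (10 + 15 + 20 + 25 + 30 + 35)/6 = 22.5
Σ(x − x̄)² = 156.25 + 56.25 + 6.25 + 6.25 + 56.25 + 156.25 = 437.5
h = 1/6 + (2.5)²/437.5 = 0.166667 + 0.0142857 = 0.181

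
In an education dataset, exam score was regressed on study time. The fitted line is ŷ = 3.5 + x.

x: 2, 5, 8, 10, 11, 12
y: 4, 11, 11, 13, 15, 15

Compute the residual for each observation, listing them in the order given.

x=2: ŷ = 3.5 + 2 = 5.5; e = 4 − 5.5 = -1.5
x=5: ŷ = 3.5 + 5 = 8.5; e = 11 − 8.5 = 2.5
x=8: ŷ = 3.5 + 8 = 11.5; e = 11 − 11.5 = -0.5
x=10: ŷ = 3.5 + 10 = 13.5; e = 13 − 13.5 = -0.5
x=11: ŷ = 3.5 + 11 = 14.5; e = 15 − 14.5 = 0.5
x=12: ŷ = 3.5 + 12 = 15.5; e = 15 − 15.5 = -0.5

-1.5, 2.5, -0.5, -0.5, 0.5, -0.5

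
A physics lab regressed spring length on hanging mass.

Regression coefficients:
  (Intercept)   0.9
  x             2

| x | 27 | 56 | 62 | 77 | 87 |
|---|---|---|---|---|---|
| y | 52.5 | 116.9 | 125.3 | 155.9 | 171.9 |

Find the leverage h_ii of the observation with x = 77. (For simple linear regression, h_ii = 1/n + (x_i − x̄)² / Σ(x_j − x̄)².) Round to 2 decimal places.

h = 0.31

x̄ = (27 + 56 + 62 + 77 + 87)/5 = 61.8
Σ(x − x̄)² = 1211.04 + 33.64 + 0.04 + 231.04 + 635.04 = 2110.8
h = 1/5 + (15.2)²/2110.8 = 0.2 + 0.109456 = 0.31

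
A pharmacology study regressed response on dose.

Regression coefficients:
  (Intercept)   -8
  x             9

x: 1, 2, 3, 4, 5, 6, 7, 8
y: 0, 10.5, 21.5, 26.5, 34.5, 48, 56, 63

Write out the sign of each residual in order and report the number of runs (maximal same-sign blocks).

x=1: ŷ = -8 + 9·1 = 1; r = 0 − 1 = -1
x=2: ŷ = -8 + 9·2 = 10; r = 10.5 − 10 = 0.5
x=3: ŷ = -8 + 9·3 = 19; r = 21.5 − 19 = 2.5
x=4: ŷ = -8 + 9·4 = 28; r = 26.5 − 28 = -1.5
x=5: ŷ = -8 + 9·5 = 37; r = 34.5 − 37 = -2.5
x=6: ŷ = -8 + 9·6 = 46; r = 48 − 46 = 2
x=7: ŷ = -8 + 9·7 = 55; r = 56 − 55 = 1
x=8: ŷ = -8 + 9·8 = 64; r = 63 − 64 = -1
Signs: − + + − − + + −
Runs: −×1, +×2, −×2, +×2, −×1 → 5

5 runs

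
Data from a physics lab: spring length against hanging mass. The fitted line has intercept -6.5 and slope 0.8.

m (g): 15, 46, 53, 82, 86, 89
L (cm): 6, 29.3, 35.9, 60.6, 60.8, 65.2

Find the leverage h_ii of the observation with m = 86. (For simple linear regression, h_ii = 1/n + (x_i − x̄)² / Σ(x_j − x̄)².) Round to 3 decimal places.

h = 0.304

m̄ = (15 + 46 + 53 + 82 + 86 + 89)/6 = 61.8333
Σ(m − m̄)² = 2193.36 + 250.694 + 78.0278 + 406.694 + 584.028 + 738.028 = 4250.83
h = 1/6 + (24.1667)²/4250.83 = 0.166667 + 0.137391 = 0.304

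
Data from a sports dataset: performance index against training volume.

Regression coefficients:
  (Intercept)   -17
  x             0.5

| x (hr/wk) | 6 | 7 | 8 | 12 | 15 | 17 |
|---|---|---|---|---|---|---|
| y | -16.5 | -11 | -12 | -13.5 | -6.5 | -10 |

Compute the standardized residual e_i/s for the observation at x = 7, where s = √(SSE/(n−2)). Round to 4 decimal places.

0.8980

x=6: ŷ = -17 + 0.5·6 = -14; e = -16.5 − (-14) = -2.5
x=7: ŷ = -17 + 0.5·7 = -13.5; e = -11 − (-13.5) = 2.5
x=8: ŷ = -17 + 0.5·8 = -13; e = -12 − (-13) = 1
x=12: ŷ = -17 + 0.5·12 = -11; e = -13.5 − (-11) = -2.5
x=15: ŷ = -17 + 0.5·15 = -9.5; e = -6.5 − (-9.5) = 3
x=17: ŷ = -17 + 0.5·17 = -8.5; e = -10 − (-8.5) = -1.5
SSE = 6.25 + 6.25 + 1 + 6.25 + 9 + 2.25 = 31
s = √(31/4) = 2.78388
e/s = 2.5 / 2.78388 = 0.8980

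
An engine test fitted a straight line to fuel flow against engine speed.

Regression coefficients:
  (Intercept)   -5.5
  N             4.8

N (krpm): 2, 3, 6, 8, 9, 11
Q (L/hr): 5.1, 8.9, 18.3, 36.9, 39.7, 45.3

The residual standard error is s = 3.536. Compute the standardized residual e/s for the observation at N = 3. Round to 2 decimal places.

0.00

Q̂ = -5.5 + 4.8·3 = 8.9
e = 8.9 − 8.9 = 0
e/s = 0 / 3.536 = 0.00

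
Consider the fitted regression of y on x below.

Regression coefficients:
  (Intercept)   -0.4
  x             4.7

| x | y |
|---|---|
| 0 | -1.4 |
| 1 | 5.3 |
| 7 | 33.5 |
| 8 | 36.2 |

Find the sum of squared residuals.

SSE = 4

x=0: ŷ = -0.4 + 4.7·0 = -0.4; r = -1.4 − (-0.4) = -1
x=1: ŷ = -0.4 + 4.7·1 = 4.3; r = 5.3 − 4.3 = 1
x=7: ŷ = -0.4 + 4.7·7 = 32.5; r = 33.5 − 32.5 = 1
x=8: ŷ = -0.4 + 4.7·8 = 37.2; r = 36.2 − 37.2 = -1
SSE = 1 + 1 + 1 + 1 = 4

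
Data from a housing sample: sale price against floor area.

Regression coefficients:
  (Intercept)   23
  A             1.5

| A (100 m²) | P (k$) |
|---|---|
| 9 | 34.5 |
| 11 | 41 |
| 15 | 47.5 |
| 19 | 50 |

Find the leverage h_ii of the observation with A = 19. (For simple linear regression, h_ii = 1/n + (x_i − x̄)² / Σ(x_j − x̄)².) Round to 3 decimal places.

h = 0.763

Ā = (9 + 11 + 15 + 19)/4 = 13.5
Σ(A − Ā)² = 20.25 + 6.25 + 2.25 + 30.25 = 59
h = 1/4 + (5.5)²/59 = 0.25 + 0.512712 = 0.763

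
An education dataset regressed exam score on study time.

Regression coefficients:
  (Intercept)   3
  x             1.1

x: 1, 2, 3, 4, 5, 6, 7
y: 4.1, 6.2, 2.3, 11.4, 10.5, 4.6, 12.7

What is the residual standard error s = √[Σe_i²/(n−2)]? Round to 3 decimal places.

x=1: ŷ = 3 + 1.1·1 = 4.1; e = 4.1 − 4.1 = 0
x=2: ŷ = 3 + 1.1·2 = 5.2; e = 6.2 − 5.2 = 1
x=3: ŷ = 3 + 1.1·3 = 6.3; e = 2.3 − 6.3 = -4
x=4: ŷ = 3 + 1.1·4 = 7.4; e = 11.4 − 7.4 = 4
x=5: ŷ = 3 + 1.1·5 = 8.5; e = 10.5 − 8.5 = 2
x=6: ŷ = 3 + 1.1·6 = 9.6; e = 4.6 − 9.6 = -5
x=7: ŷ = 3 + 1.1·7 = 10.7; e = 12.7 − 10.7 = 2
SSE = 0 + 1 + 16 + 16 + 4 + 25 + 4 = 66
s = √(66/5) = √13.2 ≈ 3.633

s = 3.633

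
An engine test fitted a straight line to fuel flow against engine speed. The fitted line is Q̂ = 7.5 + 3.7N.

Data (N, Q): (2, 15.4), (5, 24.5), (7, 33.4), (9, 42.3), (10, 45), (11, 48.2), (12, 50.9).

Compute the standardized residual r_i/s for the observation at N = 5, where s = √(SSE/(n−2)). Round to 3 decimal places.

-1.369

N=2: Q̂ = 7.5 + 3.7·2 = 14.9; r = 15.4 − 14.9 = 0.5
N=5: Q̂ = 7.5 + 3.7·5 = 26; r = 24.5 − 26 = -1.5
N=7: Q̂ = 7.5 + 3.7·7 = 33.4; r = 33.4 − 33.4 = 0
N=9: Q̂ = 7.5 + 3.7·9 = 40.8; r = 42.3 − 40.8 = 1.5
N=10: Q̂ = 7.5 + 3.7·10 = 44.5; r = 45 − 44.5 = 0.5
N=11: Q̂ = 7.5 + 3.7·11 = 48.2; r = 48.2 − 48.2 = 0
N=12: Q̂ = 7.5 + 3.7·12 = 51.9; r = 50.9 − 51.9 = -1
SSE = 0.25 + 2.25 + 0 + 2.25 + 0.25 + 0 + 1 = 6
s = √(6/5) = 1.09545
r/s = -1.5 / 1.09545 = -1.369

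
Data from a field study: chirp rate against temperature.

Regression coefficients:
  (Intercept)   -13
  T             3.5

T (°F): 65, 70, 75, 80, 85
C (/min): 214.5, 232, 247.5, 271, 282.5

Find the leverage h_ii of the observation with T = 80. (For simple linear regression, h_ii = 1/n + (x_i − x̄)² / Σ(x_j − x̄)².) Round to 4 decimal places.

h = 0.3000

T̄ = (65 + 70 + 75 + 80 + 85)/5 = 75
Σ(T − T̄)² = 100 + 25 + 0 + 25 + 100 = 250
h = 1/5 + (5)²/250 = 0.2 + 0.1 = 0.3000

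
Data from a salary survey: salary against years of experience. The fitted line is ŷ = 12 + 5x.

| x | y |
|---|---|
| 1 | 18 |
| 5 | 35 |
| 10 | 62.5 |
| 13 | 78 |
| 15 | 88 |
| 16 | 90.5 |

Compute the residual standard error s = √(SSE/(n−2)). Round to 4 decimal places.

x=1: ŷ = 12 + 5·1 = 17; r = 18 − 17 = 1
x=5: ŷ = 12 + 5·5 = 37; r = 35 − 37 = -2
x=10: ŷ = 12 + 5·10 = 62; r = 62.5 − 62 = 0.5
x=13: ŷ = 12 + 5·13 = 77; r = 78 − 77 = 1
x=15: ŷ = 12 + 5·15 = 87; r = 88 − 87 = 1
x=16: ŷ = 12 + 5·16 = 92; r = 90.5 − 92 = -1.5
SSE = 1 + 4 + 0.25 + 1 + 1 + 2.25 = 9.5
s = √(9.5/4) = √2.375 ≈ 1.5411

s = 1.5411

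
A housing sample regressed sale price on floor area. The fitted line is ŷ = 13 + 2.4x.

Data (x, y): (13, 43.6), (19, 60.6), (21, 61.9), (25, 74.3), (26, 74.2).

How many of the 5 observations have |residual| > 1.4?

2

x=13: ŷ = 13 + 2.4·13 = 44.2; e = 43.6 − 44.2 = -0.6
x=19: ŷ = 13 + 2.4·19 = 58.6; e = 60.6 − 58.6 = 2
x=21: ŷ = 13 + 2.4·21 = 63.4; e = 61.9 − 63.4 = -1.5
x=25: ŷ = 13 + 2.4·25 = 73; e = 74.3 − 73 = 1.3
x=26: ŷ = 13 + 2.4·26 = 75.4; e = 74.2 − 75.4 = -1.2
|e| > 1.4: x=19 (|e|=2), x=21 (|e|=1.5) → 2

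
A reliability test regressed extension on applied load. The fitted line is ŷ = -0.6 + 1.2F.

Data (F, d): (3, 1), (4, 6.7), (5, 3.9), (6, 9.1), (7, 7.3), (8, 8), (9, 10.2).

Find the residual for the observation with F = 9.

ŷ = -0.6 + 1.2·9 = 10.2
r = 10.2 − 10.2 = 0

r = 0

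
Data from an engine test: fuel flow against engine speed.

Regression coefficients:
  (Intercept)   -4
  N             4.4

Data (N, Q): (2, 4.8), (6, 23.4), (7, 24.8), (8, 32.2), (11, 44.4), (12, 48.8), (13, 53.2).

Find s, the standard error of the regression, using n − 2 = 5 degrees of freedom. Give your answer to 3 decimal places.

s = 1.095

N=2: Q̂ = -4 + 4.4·2 = 4.8; e = 4.8 − 4.8 = 0
N=6: Q̂ = -4 + 4.4·6 = 22.4; e = 23.4 − 22.4 = 1
N=7: Q̂ = -4 + 4.4·7 = 26.8; e = 24.8 − 26.8 = -2
N=8: Q̂ = -4 + 4.4·8 = 31.2; e = 32.2 − 31.2 = 1
N=11: Q̂ = -4 + 4.4·11 = 44.4; e = 44.4 − 44.4 = 0
N=12: Q̂ = -4 + 4.4·12 = 48.8; e = 48.8 − 48.8 = 0
N=13: Q̂ = -4 + 4.4·13 = 53.2; e = 53.2 − 53.2 = 0
SSE = 0 + 1 + 4 + 1 + 0 + 0 + 0 = 6
s = √(6/5) = √1.2 ≈ 1.095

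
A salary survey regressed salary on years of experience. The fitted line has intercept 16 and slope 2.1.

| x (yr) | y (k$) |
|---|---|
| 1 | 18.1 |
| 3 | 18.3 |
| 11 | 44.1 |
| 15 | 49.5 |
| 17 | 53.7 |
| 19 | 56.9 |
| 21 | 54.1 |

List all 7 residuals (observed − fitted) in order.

0, -4, 5, 2, 2, 1, -6

x=1: ŷ = 16 + 2.1·1 = 18.1; e = 18.1 − 18.1 = 0
x=3: ŷ = 16 + 2.1·3 = 22.3; e = 18.3 − 22.3 = -4
x=11: ŷ = 16 + 2.1·11 = 39.1; e = 44.1 − 39.1 = 5
x=15: ŷ = 16 + 2.1·15 = 47.5; e = 49.5 − 47.5 = 2
x=17: ŷ = 16 + 2.1·17 = 51.7; e = 53.7 − 51.7 = 2
x=19: ŷ = 16 + 2.1·19 = 55.9; e = 56.9 − 55.9 = 1
x=21: ŷ = 16 + 2.1·21 = 60.1; e = 54.1 − 60.1 = -6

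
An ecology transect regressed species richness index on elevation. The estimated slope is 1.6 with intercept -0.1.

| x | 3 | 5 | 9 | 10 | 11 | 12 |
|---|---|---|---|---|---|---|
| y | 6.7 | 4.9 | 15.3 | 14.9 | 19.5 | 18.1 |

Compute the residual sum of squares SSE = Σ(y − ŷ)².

SSE = 20

x=3: ŷ = -0.1 + 1.6·3 = 4.7; r = 6.7 − 4.7 = 2
x=5: ŷ = -0.1 + 1.6·5 = 7.9; r = 4.9 − 7.9 = -3
x=9: ŷ = -0.1 + 1.6·9 = 14.3; r = 15.3 − 14.3 = 1
x=10: ŷ = -0.1 + 1.6·10 = 15.9; r = 14.9 − 15.9 = -1
x=11: ŷ = -0.1 + 1.6·11 = 17.5; r = 19.5 − 17.5 = 2
x=12: ŷ = -0.1 + 1.6·12 = 19.1; r = 18.1 − 19.1 = -1
SSE = 4 + 9 + 1 + 1 + 4 + 1 = 20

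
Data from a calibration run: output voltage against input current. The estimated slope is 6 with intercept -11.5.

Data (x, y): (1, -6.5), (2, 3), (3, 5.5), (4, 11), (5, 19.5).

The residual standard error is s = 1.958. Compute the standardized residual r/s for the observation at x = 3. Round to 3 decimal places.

ŷ = -11.5 + 6·3 = 6.5
r = 5.5 − 6.5 = -1
r/s = -1 / 1.958 = -0.511

-0.511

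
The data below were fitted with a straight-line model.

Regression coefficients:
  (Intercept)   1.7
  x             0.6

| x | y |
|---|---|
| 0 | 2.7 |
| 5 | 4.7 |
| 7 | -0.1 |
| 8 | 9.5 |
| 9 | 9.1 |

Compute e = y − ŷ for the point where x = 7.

e = -6

ŷ = 1.7 + 0.6·7 = 5.9
e = -0.1 − 5.9 = -6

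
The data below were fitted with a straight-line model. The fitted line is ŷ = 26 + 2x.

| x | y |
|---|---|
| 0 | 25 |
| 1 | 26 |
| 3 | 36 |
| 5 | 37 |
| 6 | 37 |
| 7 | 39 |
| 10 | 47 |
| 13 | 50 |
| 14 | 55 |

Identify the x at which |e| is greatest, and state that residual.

x = 3, e = 4

x=0: ŷ = 26 + 2·0 = 26; e = 25 − 26 = -1
x=1: ŷ = 26 + 2·1 = 28; e = 26 − 28 = -2
x=3: ŷ = 26 + 2·3 = 32; e = 36 − 32 = 4
x=5: ŷ = 26 + 2·5 = 36; e = 37 − 36 = 1
x=6: ŷ = 26 + 2·6 = 38; e = 37 − 38 = -1
x=7: ŷ = 26 + 2·7 = 40; e = 39 − 40 = -1
x=10: ŷ = 26 + 2·10 = 46; e = 47 − 46 = 1
x=13: ŷ = 26 + 2·13 = 52; e = 50 − 52 = -2
x=14: ŷ = 26 + 2·14 = 54; e = 55 − 54 = 1
Largest |e| is 4 at x = 3, residual 4.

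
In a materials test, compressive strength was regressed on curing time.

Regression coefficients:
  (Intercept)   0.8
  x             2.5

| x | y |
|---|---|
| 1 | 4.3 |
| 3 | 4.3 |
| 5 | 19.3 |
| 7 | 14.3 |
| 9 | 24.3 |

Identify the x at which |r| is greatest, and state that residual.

x=1: ŷ = 0.8 + 2.5·1 = 3.3; r = 4.3 − 3.3 = 1
x=3: ŷ = 0.8 + 2.5·3 = 8.3; r = 4.3 − 8.3 = -4
x=5: ŷ = 0.8 + 2.5·5 = 13.3; r = 19.3 − 13.3 = 6
x=7: ŷ = 0.8 + 2.5·7 = 18.3; r = 14.3 − 18.3 = -4
x=9: ŷ = 0.8 + 2.5·9 = 23.3; r = 24.3 − 23.3 = 1
Largest |r| is 6 at x = 5, residual 6.

x = 5, r = 6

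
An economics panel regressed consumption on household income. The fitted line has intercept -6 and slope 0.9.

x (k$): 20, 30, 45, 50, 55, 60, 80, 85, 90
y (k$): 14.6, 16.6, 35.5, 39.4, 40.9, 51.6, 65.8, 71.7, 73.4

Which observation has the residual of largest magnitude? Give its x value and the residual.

x = 30, r = -4.4

x=20: ŷ = -6 + 0.9·20 = 12; r = 14.6 − 12 = 2.6
x=30: ŷ = -6 + 0.9·30 = 21; r = 16.6 − 21 = -4.4
x=45: ŷ = -6 + 0.9·45 = 34.5; r = 35.5 − 34.5 = 1
x=50: ŷ = -6 + 0.9·50 = 39; r = 39.4 − 39 = 0.4
x=55: ŷ = -6 + 0.9·55 = 43.5; r = 40.9 − 43.5 = -2.6
x=60: ŷ = -6 + 0.9·60 = 48; r = 51.6 − 48 = 3.6
x=80: ŷ = -6 + 0.9·80 = 66; r = 65.8 − 66 = -0.2
x=85: ŷ = -6 + 0.9·85 = 70.5; r = 71.7 − 70.5 = 1.2
x=90: ŷ = -6 + 0.9·90 = 75; r = 73.4 − 75 = -1.6
Largest |r| is 4.4 at x = 30, residual -4.4.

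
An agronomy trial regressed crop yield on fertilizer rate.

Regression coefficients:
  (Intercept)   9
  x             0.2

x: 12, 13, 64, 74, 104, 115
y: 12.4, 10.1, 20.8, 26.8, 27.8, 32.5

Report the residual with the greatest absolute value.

x=12: ŷ = 9 + 0.2·12 = 11.4; r = 12.4 − 11.4 = 1
x=13: ŷ = 9 + 0.2·13 = 11.6; r = 10.1 − 11.6 = -1.5
x=64: ŷ = 9 + 0.2·64 = 21.8; r = 20.8 − 21.8 = -1
x=74: ŷ = 9 + 0.2·74 = 23.8; r = 26.8 − 23.8 = 3
x=104: ŷ = 9 + 0.2·104 = 29.8; r = 27.8 − 29.8 = -2
x=115: ŷ = 9 + 0.2·115 = 32; r = 32.5 − 32 = 0.5
Largest |r| is 3 at x = 74, residual 3.

r = 3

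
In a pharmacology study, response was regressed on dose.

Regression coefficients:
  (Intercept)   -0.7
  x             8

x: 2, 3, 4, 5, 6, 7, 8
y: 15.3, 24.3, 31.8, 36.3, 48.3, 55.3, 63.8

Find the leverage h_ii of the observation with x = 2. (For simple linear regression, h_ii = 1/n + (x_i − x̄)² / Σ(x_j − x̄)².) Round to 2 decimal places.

h = 0.46

x̄ = (2 + 3 + 4 + 5 + 6 + 7 + 8)/7 = 5
Σ(x − x̄)² = 9 + 4 + 1 + 0 + 1 + 4 + 9 = 28
h = 1/7 + (-3)²/28 = 0.142857 + 0.321429 = 0.46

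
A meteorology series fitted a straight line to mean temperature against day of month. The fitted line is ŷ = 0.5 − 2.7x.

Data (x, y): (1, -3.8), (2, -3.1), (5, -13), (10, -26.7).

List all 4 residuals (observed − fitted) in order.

x=1: ŷ = 0.5 − 2.7·1 = -2.2; r = -3.8 − (-2.2) = -1.6
x=2: ŷ = 0.5 − 2.7·2 = -4.9; r = -3.1 − (-4.9) = 1.8
x=5: ŷ = 0.5 − 2.7·5 = -13; r = -13 − (-13) = 0
x=10: ŷ = 0.5 − 2.7·10 = -26.5; r = -26.7 − (-26.5) = -0.2

-1.6, 1.8, 0, -0.2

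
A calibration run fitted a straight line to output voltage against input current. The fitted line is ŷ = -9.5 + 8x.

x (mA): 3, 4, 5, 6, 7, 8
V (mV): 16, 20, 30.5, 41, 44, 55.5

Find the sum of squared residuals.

x=3: ŷ = -9.5 + 8·3 = 14.5; r = 16 − 14.5 = 1.5
x=4: ŷ = -9.5 + 8·4 = 22.5; r = 20 − 22.5 = -2.5
x=5: ŷ = -9.5 + 8·5 = 30.5; r = 30.5 − 30.5 = 0
x=6: ŷ = -9.5 + 8·6 = 38.5; r = 41 − 38.5 = 2.5
x=7: ŷ = -9.5 + 8·7 = 46.5; r = 44 − 46.5 = -2.5
x=8: ŷ = -9.5 + 8·8 = 54.5; r = 55.5 − 54.5 = 1
SSE = 2.25 + 6.25 + 0 + 6.25 + 6.25 + 1 = 22

SSE = 22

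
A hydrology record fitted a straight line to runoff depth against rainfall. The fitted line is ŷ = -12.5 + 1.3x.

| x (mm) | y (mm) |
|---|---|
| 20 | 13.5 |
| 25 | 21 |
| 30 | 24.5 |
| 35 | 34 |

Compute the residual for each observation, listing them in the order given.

x=20: ŷ = -12.5 + 1.3·20 = 13.5; r = 13.5 − 13.5 = 0
x=25: ŷ = -12.5 + 1.3·25 = 20; r = 21 − 20 = 1
x=30: ŷ = -12.5 + 1.3·30 = 26.5; r = 24.5 − 26.5 = -2
x=35: ŷ = -12.5 + 1.3·35 = 33; r = 34 − 33 = 1

0, 1, -2, 1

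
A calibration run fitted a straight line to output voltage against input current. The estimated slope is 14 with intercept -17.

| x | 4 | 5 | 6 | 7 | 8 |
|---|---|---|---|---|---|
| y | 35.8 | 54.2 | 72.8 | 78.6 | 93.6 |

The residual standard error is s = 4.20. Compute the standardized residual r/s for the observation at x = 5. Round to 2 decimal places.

0.29

ŷ = -17 + 14·5 = 53
r = 54.2 − 53 = 1.2
r/s = 1.2 / 4.20 = 0.29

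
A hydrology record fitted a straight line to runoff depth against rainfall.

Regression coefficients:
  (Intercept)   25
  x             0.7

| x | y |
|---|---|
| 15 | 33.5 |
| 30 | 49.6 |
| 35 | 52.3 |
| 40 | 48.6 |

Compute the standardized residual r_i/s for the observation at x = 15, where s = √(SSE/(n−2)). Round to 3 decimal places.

-0.426

x=15: ŷ = 25 + 0.7·15 = 35.5; r = 33.5 − 35.5 = -2
x=30: ŷ = 25 + 0.7·30 = 46; r = 49.6 − 46 = 3.6
x=35: ŷ = 25 + 0.7·35 = 49.5; r = 52.3 − 49.5 = 2.8
x=40: ŷ = 25 + 0.7·40 = 53; r = 48.6 − 53 = -4.4
SSE = 4 + 12.96 + 7.84 + 19.36 = 44.16
s = √(44.16/2) = 4.69894
r/s = -2 / 4.69894 = -0.426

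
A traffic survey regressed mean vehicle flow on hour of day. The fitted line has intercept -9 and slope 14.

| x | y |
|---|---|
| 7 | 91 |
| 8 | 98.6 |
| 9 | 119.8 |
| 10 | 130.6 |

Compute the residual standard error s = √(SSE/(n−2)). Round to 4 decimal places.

s = 3.9598

x=7: ŷ = -9 + 14·7 = 89; r = 91 − 89 = 2
x=8: ŷ = -9 + 14·8 = 103; r = 98.6 − 103 = -4.4
x=9: ŷ = -9 + 14·9 = 117; r = 119.8 − 117 = 2.8
x=10: ŷ = -9 + 14·10 = 131; r = 130.6 − 131 = -0.4
SSE = 4 + 19.36 + 7.84 + 0.16 = 31.36
s = √(31.36/2) = √15.68 ≈ 3.9598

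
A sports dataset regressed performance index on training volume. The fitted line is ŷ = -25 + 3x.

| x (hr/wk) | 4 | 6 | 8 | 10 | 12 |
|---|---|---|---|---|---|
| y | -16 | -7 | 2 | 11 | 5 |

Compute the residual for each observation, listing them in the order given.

-3, 0, 3, 6, -6

x=4: ŷ = -25 + 3·4 = -13; e = -16 − (-13) = -3
x=6: ŷ = -25 + 3·6 = -7; e = -7 − (-7) = 0
x=8: ŷ = -25 + 3·8 = -1; e = 2 − (-1) = 3
x=10: ŷ = -25 + 3·10 = 5; e = 11 − 5 = 6
x=12: ŷ = -25 + 3·12 = 11; e = 5 − 11 = -6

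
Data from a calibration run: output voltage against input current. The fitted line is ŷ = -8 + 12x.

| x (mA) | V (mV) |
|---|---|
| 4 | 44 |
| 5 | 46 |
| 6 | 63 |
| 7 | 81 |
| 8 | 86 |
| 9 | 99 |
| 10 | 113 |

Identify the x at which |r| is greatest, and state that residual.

x=4: ŷ = -8 + 12·4 = 40; r = 44 − 40 = 4
x=5: ŷ = -8 + 12·5 = 52; r = 46 − 52 = -6
x=6: ŷ = -8 + 12·6 = 64; r = 63 − 64 = -1
x=7: ŷ = -8 + 12·7 = 76; r = 81 − 76 = 5
x=8: ŷ = -8 + 12·8 = 88; r = 86 − 88 = -2
x=9: ŷ = -8 + 12·9 = 100; r = 99 − 100 = -1
x=10: ŷ = -8 + 12·10 = 112; r = 113 − 112 = 1
Largest |r| is 6 at x = 5, residual -6.

x = 5, r = -6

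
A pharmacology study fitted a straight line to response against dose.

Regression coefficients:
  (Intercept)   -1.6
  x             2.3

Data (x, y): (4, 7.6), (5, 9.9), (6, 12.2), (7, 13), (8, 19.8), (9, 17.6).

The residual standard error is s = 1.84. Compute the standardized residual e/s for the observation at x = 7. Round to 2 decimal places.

-0.82

ŷ = -1.6 + 2.3·7 = 14.5
e = 13 − 14.5 = -1.5
e/s = -1.5 / 1.84 = -0.82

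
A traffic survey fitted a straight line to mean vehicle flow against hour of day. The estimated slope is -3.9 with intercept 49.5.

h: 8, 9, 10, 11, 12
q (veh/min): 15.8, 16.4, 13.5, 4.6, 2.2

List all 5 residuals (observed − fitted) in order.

h=8: q̂ = 49.5 − 3.9·8 = 18.3; r = 15.8 − 18.3 = -2.5
h=9: q̂ = 49.5 − 3.9·9 = 14.4; r = 16.4 − 14.4 = 2
h=10: q̂ = 49.5 − 3.9·10 = 10.5; r = 13.5 − 10.5 = 3
h=11: q̂ = 49.5 − 3.9·11 = 6.6; r = 4.6 − 6.6 = -2
h=12: q̂ = 49.5 − 3.9·12 = 2.7; r = 2.2 − 2.7 = -0.5

-2.5, 2, 3, -2, -0.5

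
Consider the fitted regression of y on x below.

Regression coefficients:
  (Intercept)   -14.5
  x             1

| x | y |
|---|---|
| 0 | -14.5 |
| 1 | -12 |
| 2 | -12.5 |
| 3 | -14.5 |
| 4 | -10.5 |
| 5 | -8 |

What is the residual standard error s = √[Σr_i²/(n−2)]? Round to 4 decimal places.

x=0: ŷ = -14.5 + 0 = -14.5; r = -14.5 − (-14.5) = 0
x=1: ŷ = -14.5 + 1 = -13.5; r = -12 − (-13.5) = 1.5
x=2: ŷ = -14.5 + 2 = -12.5; r = -12.5 − (-12.5) = 0
x=3: ŷ = -14.5 + 3 = -11.5; r = -14.5 − (-11.5) = -3
x=4: ŷ = -14.5 + 4 = -10.5; r = -10.5 − (-10.5) = 0
x=5: ŷ = -14.5 + 5 = -9.5; r = -8 − (-9.5) = 1.5
SSE = 0 + 2.25 + 0 + 9 + 0 + 2.25 = 13.5
s = √(13.5/4) = √3.375 ≈ 1.8371

s = 1.8371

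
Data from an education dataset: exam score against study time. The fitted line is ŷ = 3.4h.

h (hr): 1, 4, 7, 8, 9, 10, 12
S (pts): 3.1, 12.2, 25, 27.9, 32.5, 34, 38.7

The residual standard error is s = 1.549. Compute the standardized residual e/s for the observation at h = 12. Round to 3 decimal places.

-1.356

ŷ = 3.4·12 = 40.8
e = 38.7 − 40.8 = -2.1
e/s = -2.1 / 1.549 = -1.356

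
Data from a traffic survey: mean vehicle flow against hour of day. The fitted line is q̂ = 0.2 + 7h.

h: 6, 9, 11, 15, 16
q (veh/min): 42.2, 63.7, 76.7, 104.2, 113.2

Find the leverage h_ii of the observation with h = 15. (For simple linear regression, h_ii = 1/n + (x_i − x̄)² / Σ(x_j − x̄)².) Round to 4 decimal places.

h = 0.3873

h̄ = (6 + 9 + 11 + 15 + 16)/5 = 11.4
Σ(h − h̄)² = 29.16 + 5.76 + 0.16 + 12.96 + 21.16 = 69.2
h = 1/5 + (3.6)²/69.2 = 0.2 + 0.187283 = 0.3873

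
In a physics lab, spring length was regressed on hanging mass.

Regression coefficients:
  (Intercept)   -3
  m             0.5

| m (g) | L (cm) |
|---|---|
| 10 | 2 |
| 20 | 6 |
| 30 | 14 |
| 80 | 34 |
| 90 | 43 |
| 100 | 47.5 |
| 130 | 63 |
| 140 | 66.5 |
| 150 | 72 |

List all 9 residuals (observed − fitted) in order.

m=10: ŷ = -3 + 0.5·10 = 2; r = 2 − 2 = 0
m=20: ŷ = -3 + 0.5·20 = 7; r = 6 − 7 = -1
m=30: ŷ = -3 + 0.5·30 = 12; r = 14 − 12 = 2
m=80: ŷ = -3 + 0.5·80 = 37; r = 34 − 37 = -3
m=90: ŷ = -3 + 0.5·90 = 42; r = 43 − 42 = 1
m=100: ŷ = -3 + 0.5·100 = 47; r = 47.5 − 47 = 0.5
m=130: ŷ = -3 + 0.5·130 = 62; r = 63 − 62 = 1
m=140: ŷ = -3 + 0.5·140 = 67; r = 66.5 − 67 = -0.5
m=150: ŷ = -3 + 0.5·150 = 72; r = 72 − 72 = 0

0, -1, 2, -3, 1, 0.5, 1, -0.5, 0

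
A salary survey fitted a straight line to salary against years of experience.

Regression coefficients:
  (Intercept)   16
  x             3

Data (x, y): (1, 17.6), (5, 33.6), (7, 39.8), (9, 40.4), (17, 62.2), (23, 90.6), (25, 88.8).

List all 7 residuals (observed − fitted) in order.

x=1: ŷ = 16 + 3·1 = 19; e = 17.6 − 19 = -1.4
x=5: ŷ = 16 + 3·5 = 31; e = 33.6 − 31 = 2.6
x=7: ŷ = 16 + 3·7 = 37; e = 39.8 − 37 = 2.8
x=9: ŷ = 16 + 3·9 = 43; e = 40.4 − 43 = -2.6
x=17: ŷ = 16 + 3·17 = 67; e = 62.2 − 67 = -4.8
x=23: ŷ = 16 + 3·23 = 85; e = 90.6 − 85 = 5.6
x=25: ŷ = 16 + 3·25 = 91; e = 88.8 − 91 = -2.2

-1.4, 2.6, 2.8, -2.6, -4.8, 5.6, -2.2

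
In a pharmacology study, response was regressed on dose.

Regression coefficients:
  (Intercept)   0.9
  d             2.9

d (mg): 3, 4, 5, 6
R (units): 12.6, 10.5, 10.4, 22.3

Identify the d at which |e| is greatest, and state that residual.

d=3: R̂ = 0.9 + 2.9·3 = 9.6; e = 12.6 − 9.6 = 3
d=4: R̂ = 0.9 + 2.9·4 = 12.5; e = 10.5 − 12.5 = -2
d=5: R̂ = 0.9 + 2.9·5 = 15.4; e = 10.4 − 15.4 = -5
d=6: R̂ = 0.9 + 2.9·6 = 18.3; e = 22.3 − 18.3 = 4
Largest |e| is 5 at d = 5, residual -5.

d = 5, e = -5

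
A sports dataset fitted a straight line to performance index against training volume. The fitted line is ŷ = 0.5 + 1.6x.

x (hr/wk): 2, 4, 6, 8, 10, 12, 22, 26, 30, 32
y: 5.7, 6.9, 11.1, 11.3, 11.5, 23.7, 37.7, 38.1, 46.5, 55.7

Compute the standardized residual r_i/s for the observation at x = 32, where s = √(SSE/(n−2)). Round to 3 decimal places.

1.193

x=2: ŷ = 0.5 + 1.6·2 = 3.7; r = 5.7 − 3.7 = 2
x=4: ŷ = 0.5 + 1.6·4 = 6.9; r = 6.9 − 6.9 = 0
x=6: ŷ = 0.5 + 1.6·6 = 10.1; r = 11.1 − 10.1 = 1
x=8: ŷ = 0.5 + 1.6·8 = 13.3; r = 11.3 − 13.3 = -2
x=10: ŷ = 0.5 + 1.6·10 = 16.5; r = 11.5 − 16.5 = -5
x=12: ŷ = 0.5 + 1.6·12 = 19.7; r = 23.7 − 19.7 = 4
x=22: ŷ = 0.5 + 1.6·22 = 35.7; r = 37.7 − 35.7 = 2
x=26: ŷ = 0.5 + 1.6·26 = 42.1; r = 38.1 − 42.1 = -4
x=30: ŷ = 0.5 + 1.6·30 = 48.5; r = 46.5 − 48.5 = -2
x=32: ŷ = 0.5 + 1.6·32 = 51.7; r = 55.7 − 51.7 = 4
SSE = 4 + 0 + 1 + 4 + 25 + 16 + 4 + 16 + 4 + 16 = 90
s = √(90/8) = 3.3541
r/s = 4 / 3.3541 = 1.193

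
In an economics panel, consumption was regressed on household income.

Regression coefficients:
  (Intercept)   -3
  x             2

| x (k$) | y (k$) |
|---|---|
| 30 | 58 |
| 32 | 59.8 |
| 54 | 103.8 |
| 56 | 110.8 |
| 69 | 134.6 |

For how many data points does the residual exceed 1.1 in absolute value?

3

x=30: ŷ = -3 + 2·30 = 57; e = 58 − 57 = 1
x=32: ŷ = -3 + 2·32 = 61; e = 59.8 − 61 = -1.2
x=54: ŷ = -3 + 2·54 = 105; e = 103.8 − 105 = -1.2
x=56: ŷ = -3 + 2·56 = 109; e = 110.8 − 109 = 1.8
x=69: ŷ = -3 + 2·69 = 135; e = 134.6 − 135 = -0.4
|e| > 1.1: x=32 (|e|=1.2), x=54 (|e|=1.2), x=56 (|e|=1.8) → 3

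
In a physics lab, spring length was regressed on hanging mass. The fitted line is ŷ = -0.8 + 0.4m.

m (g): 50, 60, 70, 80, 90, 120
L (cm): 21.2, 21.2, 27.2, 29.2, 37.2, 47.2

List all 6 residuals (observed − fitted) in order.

m=50: ŷ = -0.8 + 0.4·50 = 19.2; r = 21.2 − 19.2 = 2
m=60: ŷ = -0.8 + 0.4·60 = 23.2; r = 21.2 − 23.2 = -2
m=70: ŷ = -0.8 + 0.4·70 = 27.2; r = 27.2 − 27.2 = 0
m=80: ŷ = -0.8 + 0.4·80 = 31.2; r = 29.2 − 31.2 = -2
m=90: ŷ = -0.8 + 0.4·90 = 35.2; r = 37.2 − 35.2 = 2
m=120: ŷ = -0.8 + 0.4·120 = 47.2; r = 47.2 − 47.2 = 0

2, -2, 0, -2, 2, 0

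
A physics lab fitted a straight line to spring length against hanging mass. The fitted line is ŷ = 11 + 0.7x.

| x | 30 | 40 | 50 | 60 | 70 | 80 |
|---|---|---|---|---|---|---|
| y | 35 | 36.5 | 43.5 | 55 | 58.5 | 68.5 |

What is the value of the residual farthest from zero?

x=30: ŷ = 11 + 0.7·30 = 32; r = 35 − 32 = 3
x=40: ŷ = 11 + 0.7·40 = 39; r = 36.5 − 39 = -2.5
x=50: ŷ = 11 + 0.7·50 = 46; r = 43.5 − 46 = -2.5
x=60: ŷ = 11 + 0.7·60 = 53; r = 55 − 53 = 2
x=70: ŷ = 11 + 0.7·70 = 60; r = 58.5 − 60 = -1.5
x=80: ŷ = 11 + 0.7·80 = 67; r = 68.5 − 67 = 1.5
Largest |r| is 3 at x = 30, residual 3.

r = 3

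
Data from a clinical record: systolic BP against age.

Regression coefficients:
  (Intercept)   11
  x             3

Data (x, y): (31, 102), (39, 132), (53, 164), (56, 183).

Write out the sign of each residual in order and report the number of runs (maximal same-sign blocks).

x=31: ŷ = 11 + 3·31 = 104; e = 102 − 104 = -2
x=39: ŷ = 11 + 3·39 = 128; e = 132 − 128 = 4
x=53: ŷ = 11 + 3·53 = 170; e = 164 − 170 = -6
x=56: ŷ = 11 + 3·56 = 179; e = 183 − 179 = 4
Signs: − + − +
Runs: −×1, +×1, −×1, +×1 → 4

4 runs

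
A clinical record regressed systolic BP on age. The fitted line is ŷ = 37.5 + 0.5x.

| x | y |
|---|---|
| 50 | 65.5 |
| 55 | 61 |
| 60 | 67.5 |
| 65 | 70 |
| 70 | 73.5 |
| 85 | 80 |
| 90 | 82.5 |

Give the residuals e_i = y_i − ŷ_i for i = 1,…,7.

3, -4, 0, 0, 1, 0, 0

x=50: ŷ = 37.5 + 0.5·50 = 62.5; e = 65.5 − 62.5 = 3
x=55: ŷ = 37.5 + 0.5·55 = 65; e = 61 − 65 = -4
x=60: ŷ = 37.5 + 0.5·60 = 67.5; e = 67.5 − 67.5 = 0
x=65: ŷ = 37.5 + 0.5·65 = 70; e = 70 − 70 = 0
x=70: ŷ = 37.5 + 0.5·70 = 72.5; e = 73.5 − 72.5 = 1
x=85: ŷ = 37.5 + 0.5·85 = 80; e = 80 − 80 = 0
x=90: ŷ = 37.5 + 0.5·90 = 82.5; e = 82.5 − 82.5 = 0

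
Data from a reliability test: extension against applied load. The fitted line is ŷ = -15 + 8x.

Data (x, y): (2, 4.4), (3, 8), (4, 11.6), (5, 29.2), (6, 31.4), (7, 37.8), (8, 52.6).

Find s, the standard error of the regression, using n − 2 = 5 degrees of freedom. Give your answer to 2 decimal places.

s = 4.13

x=2: ŷ = -15 + 8·2 = 1; e = 4.4 − 1 = 3.4
x=3: ŷ = -15 + 8·3 = 9; e = 8 − 9 = -1
x=4: ŷ = -15 + 8·4 = 17; e = 11.6 − 17 = -5.4
x=5: ŷ = -15 + 8·5 = 25; e = 29.2 − 25 = 4.2
x=6: ŷ = -15 + 8·6 = 33; e = 31.4 − 33 = -1.6
x=7: ŷ = -15 + 8·7 = 41; e = 37.8 − 41 = -3.2
x=8: ŷ = -15 + 8·8 = 49; e = 52.6 − 49 = 3.6
SSE = 11.56 + 1 + 29.16 + 17.64 + 2.56 + 10.24 + 12.96 = 85.12
s = √(85.12/5) = √17.024 ≈ 4.13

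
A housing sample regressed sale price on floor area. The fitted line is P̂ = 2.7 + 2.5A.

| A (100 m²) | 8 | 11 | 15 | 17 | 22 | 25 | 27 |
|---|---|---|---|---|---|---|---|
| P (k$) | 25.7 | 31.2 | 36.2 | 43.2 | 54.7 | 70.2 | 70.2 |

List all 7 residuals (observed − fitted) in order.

3, 1, -4, -2, -3, 5, 0

A=8: P̂ = 2.7 + 2.5·8 = 22.7; e = 25.7 − 22.7 = 3
A=11: P̂ = 2.7 + 2.5·11 = 30.2; e = 31.2 − 30.2 = 1
A=15: P̂ = 2.7 + 2.5·15 = 40.2; e = 36.2 − 40.2 = -4
A=17: P̂ = 2.7 + 2.5·17 = 45.2; e = 43.2 − 45.2 = -2
A=22: P̂ = 2.7 + 2.5·22 = 57.7; e = 54.7 − 57.7 = -3
A=25: P̂ = 2.7 + 2.5·25 = 65.2; e = 70.2 − 65.2 = 5
A=27: P̂ = 2.7 + 2.5·27 = 70.2; e = 70.2 − 70.2 = 0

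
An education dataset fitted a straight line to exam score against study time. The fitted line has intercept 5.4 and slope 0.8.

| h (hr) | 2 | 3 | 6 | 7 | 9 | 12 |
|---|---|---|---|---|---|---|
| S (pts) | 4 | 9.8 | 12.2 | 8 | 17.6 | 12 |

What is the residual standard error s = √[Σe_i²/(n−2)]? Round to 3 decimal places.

s = 3.873

h=2: Ŝ = 5.4 + 0.8·2 = 7; e = 4 − 7 = -3
h=3: Ŝ = 5.4 + 0.8·3 = 7.8; e = 9.8 − 7.8 = 2
h=6: Ŝ = 5.4 + 0.8·6 = 10.2; e = 12.2 − 10.2 = 2
h=7: Ŝ = 5.4 + 0.8·7 = 11; e = 8 − 11 = -3
h=9: Ŝ = 5.4 + 0.8·9 = 12.6; e = 17.6 − 12.6 = 5
h=12: Ŝ = 5.4 + 0.8·12 = 15; e = 12 − 15 = -3
SSE = 9 + 4 + 4 + 9 + 25 + 9 = 60
s = √(60/4) = √15 ≈ 3.873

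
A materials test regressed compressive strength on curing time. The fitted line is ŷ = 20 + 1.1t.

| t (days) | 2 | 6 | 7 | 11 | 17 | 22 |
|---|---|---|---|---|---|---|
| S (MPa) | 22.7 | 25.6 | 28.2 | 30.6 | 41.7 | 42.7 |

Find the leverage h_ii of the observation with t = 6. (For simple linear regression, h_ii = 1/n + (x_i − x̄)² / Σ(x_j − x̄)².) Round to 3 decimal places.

h = 0.250

t̄ = (2 + 6 + 7 + 11 + 17 + 22)/6 = 10.8333
Σ(t − t̄)² = 78.0278 + 23.3611 + 14.6944 + 0.0277778 + 38.0278 + 124.694 = 278.833
h = 1/6 + (-4.83333)²/278.833 = 0.166667 + 0.0837816 = 0.250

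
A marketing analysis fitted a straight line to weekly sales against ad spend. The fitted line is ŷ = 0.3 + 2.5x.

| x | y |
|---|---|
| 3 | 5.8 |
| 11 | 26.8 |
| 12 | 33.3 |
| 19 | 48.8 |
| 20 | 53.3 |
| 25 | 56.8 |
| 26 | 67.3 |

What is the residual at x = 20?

e = 3

ŷ = 0.3 + 2.5·20 = 50.3
e = 53.3 − 50.3 = 3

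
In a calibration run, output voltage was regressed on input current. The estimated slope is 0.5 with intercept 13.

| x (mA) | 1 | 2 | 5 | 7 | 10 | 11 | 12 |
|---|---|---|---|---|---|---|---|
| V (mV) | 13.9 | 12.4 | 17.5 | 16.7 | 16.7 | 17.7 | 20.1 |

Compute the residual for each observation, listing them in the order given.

0.4, -1.6, 2, 0.2, -1.3, -0.8, 1.1

x=1: V̂ = 13 + 0.5·1 = 13.5; e = 13.9 − 13.5 = 0.4
x=2: V̂ = 13 + 0.5·2 = 14; e = 12.4 − 14 = -1.6
x=5: V̂ = 13 + 0.5·5 = 15.5; e = 17.5 − 15.5 = 2
x=7: V̂ = 13 + 0.5·7 = 16.5; e = 16.7 − 16.5 = 0.2
x=10: V̂ = 13 + 0.5·10 = 18; e = 16.7 − 18 = -1.3
x=11: V̂ = 13 + 0.5·11 = 18.5; e = 17.7 − 18.5 = -0.8
x=12: V̂ = 13 + 0.5·12 = 19; e = 20.1 − 19 = 1.1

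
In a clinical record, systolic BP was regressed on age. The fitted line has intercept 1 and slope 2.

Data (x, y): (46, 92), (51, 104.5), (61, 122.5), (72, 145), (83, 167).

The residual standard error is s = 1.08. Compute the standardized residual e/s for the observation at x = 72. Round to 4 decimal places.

0.0000

ŷ = 1 + 2·72 = 145
e = 145 − 145 = 0
e/s = 0 / 1.08 = 0.0000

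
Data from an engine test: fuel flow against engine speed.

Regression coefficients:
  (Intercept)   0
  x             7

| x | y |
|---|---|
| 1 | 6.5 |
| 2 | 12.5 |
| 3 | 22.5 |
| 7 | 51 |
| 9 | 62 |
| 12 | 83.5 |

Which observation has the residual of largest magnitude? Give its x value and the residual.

x = 7, r = 2

x=1: ŷ = 7·1 = 7; r = 6.5 − 7 = -0.5
x=2: ŷ = 7·2 = 14; r = 12.5 − 14 = -1.5
x=3: ŷ = 7·3 = 21; r = 22.5 − 21 = 1.5
x=7: ŷ = 7·7 = 49; r = 51 − 49 = 2
x=9: ŷ = 7·9 = 63; r = 62 − 63 = -1
x=12: ŷ = 7·12 = 84; r = 83.5 − 84 = -0.5
Largest |r| is 2 at x = 7, residual 2.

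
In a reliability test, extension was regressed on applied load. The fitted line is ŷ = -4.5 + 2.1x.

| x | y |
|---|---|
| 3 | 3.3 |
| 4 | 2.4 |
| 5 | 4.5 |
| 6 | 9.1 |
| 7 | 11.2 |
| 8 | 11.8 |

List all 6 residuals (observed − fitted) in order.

x=3: ŷ = -4.5 + 2.1·3 = 1.8; r = 3.3 − 1.8 = 1.5
x=4: ŷ = -4.5 + 2.1·4 = 3.9; r = 2.4 − 3.9 = -1.5
x=5: ŷ = -4.5 + 2.1·5 = 6; r = 4.5 − 6 = -1.5
x=6: ŷ = -4.5 + 2.1·6 = 8.1; r = 9.1 − 8.1 = 1
x=7: ŷ = -4.5 + 2.1·7 = 10.2; r = 11.2 − 10.2 = 1
x=8: ŷ = -4.5 + 2.1·8 = 12.3; r = 11.8 − 12.3 = -0.5

1.5, -1.5, -1.5, 1, 1, -0.5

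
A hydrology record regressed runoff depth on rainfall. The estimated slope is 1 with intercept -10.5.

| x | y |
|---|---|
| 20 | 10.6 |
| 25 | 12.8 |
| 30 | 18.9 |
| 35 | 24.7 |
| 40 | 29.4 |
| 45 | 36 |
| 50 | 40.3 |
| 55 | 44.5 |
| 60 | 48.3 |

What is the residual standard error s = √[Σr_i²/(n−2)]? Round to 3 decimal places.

x=20: ŷ = -10.5 + 20 = 9.5; r = 10.6 − 9.5 = 1.1
x=25: ŷ = -10.5 + 25 = 14.5; r = 12.8 − 14.5 = -1.7
x=30: ŷ = -10.5 + 30 = 19.5; r = 18.9 − 19.5 = -0.6
x=35: ŷ = -10.5 + 35 = 24.5; r = 24.7 − 24.5 = 0.2
x=40: ŷ = -10.5 + 40 = 29.5; r = 29.4 − 29.5 = -0.1
x=45: ŷ = -10.5 + 45 = 34.5; r = 36 − 34.5 = 1.5
x=50: ŷ = -10.5 + 50 = 39.5; r = 40.3 − 39.5 = 0.8
x=55: ŷ = -10.5 + 55 = 44.5; r = 44.5 − 44.5 = 0
x=60: ŷ = -10.5 + 60 = 49.5; r = 48.3 − 49.5 = -1.2
SSE = 1.21 + 2.89 + 0.36 + 0.04 + 0.01 + 2.25 + 0.64 + 0 + 1.44 = 8.84
s = √(8.84/7) = √1.26286 ≈ 1.124

s = 1.124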